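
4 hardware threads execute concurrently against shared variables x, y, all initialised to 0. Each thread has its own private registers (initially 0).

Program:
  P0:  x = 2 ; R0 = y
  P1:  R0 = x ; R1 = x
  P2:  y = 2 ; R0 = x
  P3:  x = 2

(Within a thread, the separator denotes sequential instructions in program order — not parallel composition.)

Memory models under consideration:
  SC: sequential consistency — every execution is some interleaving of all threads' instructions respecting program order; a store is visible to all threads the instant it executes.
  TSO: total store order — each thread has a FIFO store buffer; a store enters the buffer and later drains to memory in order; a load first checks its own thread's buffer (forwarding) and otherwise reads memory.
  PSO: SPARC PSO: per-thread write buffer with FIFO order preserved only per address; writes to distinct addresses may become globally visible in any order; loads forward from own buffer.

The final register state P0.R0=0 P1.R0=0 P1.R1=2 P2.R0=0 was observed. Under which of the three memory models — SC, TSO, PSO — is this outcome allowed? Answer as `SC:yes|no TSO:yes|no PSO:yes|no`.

SC:no TSO:yes PSO:yes

outcome vector order: (P0.R0,P1.R0,P1.R1,P2.R0)
under SC → 0/0/0/2, 0/0/2/2, 0/2/2/2, 2/0/0/0, 2/0/0/2, 2/0/2/0, 2/0/2/2, 2/2/2/0, 2/2/2/2
under TSO → 0/0/0/0, 0/0/0/2, 0/0/2/0, 0/0/2/2, 0/2/2/0, 0/2/2/2, 2/0/0/0, 2/0/0/2, 2/0/2/0, 2/0/2/2, 2/2/2/0, 2/2/2/2
under PSO → 0/0/0/0, 0/0/0/2, 0/0/2/0, 0/0/2/2, 0/2/2/0, 0/2/2/2, 2/0/0/0, 2/0/0/2, 2/0/2/0, 2/0/2/2, 2/2/2/0, 2/2/2/2
target 0/0/2/0 ∈ {TSO,PSO}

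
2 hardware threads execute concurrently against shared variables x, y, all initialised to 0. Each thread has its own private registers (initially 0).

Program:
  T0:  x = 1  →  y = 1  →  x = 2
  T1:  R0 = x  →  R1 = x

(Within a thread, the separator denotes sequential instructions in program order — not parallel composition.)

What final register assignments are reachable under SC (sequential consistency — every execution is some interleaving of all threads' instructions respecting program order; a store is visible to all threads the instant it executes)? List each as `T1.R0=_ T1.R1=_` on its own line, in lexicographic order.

T1.R0=0 T1.R1=0
T1.R0=0 T1.R1=1
T1.R0=0 T1.R1=2
T1.R0=1 T1.R1=1
T1.R0=1 T1.R1=2
T1.R0=2 T1.R1=2

outcome vector order: (T1.R0,T1.R1)
|SC outcomes| = 6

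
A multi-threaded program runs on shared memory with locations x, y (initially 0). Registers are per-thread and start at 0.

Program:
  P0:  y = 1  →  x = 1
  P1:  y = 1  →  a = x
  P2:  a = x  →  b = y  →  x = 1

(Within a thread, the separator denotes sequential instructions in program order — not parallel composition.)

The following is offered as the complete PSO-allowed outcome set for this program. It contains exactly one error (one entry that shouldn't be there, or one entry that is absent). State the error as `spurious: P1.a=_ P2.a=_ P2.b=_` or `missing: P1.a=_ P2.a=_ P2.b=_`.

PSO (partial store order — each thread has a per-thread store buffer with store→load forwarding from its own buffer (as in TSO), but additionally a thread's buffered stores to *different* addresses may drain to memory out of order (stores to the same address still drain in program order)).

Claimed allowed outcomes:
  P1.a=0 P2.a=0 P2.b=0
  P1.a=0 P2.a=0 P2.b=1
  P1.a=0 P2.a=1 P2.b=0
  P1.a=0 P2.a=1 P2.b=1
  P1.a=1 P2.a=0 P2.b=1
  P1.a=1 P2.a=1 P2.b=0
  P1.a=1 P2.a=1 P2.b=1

missing: P1.a=1 P2.a=0 P2.b=0

outcome vector order: (P1.a,P2.a,P2.b)
under PSO → 0/0/0; 0/0/1; 0/1/0; 0/1/1; 1/0/0; 1/0/1; 1/1/0; 1/1/1
PSO∖claimed = {1/0/0}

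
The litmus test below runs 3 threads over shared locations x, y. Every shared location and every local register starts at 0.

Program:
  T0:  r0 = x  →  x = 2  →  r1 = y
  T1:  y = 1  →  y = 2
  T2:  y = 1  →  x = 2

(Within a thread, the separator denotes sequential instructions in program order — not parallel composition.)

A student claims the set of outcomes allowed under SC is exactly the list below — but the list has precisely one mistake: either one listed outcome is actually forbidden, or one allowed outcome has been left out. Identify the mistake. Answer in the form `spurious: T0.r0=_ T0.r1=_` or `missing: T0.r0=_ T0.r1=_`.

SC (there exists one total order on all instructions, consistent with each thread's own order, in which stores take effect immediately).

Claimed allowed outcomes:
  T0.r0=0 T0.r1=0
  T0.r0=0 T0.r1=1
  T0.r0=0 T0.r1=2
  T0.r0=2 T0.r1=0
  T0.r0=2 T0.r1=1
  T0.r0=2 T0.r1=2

outcome vector order: (T0.r0,T0.r1)
SC (5): (0,0), (0,1), (0,2), (2,1), (2,2)
claimed∖SC = {(2,0)}

spurious: T0.r0=2 T0.r1=0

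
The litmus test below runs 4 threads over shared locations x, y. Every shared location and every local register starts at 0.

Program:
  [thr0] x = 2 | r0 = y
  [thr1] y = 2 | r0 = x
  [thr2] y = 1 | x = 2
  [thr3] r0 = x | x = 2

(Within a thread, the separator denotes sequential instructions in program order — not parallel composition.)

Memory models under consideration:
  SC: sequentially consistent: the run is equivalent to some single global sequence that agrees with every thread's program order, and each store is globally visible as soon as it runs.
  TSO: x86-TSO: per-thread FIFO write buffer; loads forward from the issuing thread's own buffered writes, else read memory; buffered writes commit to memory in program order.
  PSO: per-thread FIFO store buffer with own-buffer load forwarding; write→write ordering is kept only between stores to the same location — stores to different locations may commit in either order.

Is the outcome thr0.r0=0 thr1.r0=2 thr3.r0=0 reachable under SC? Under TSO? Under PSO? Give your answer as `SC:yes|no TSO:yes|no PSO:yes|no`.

SC:yes TSO:yes PSO:yes

outcome vector order: (thr0.r0,thr1.r0,thr3.r0)
SC: 10 outcomes — {0/2/0 0/2/2 1/0/0 1/0/2 1/2/0 1/2/2 2/0/0 2/0/2 2/2/0 2/2/2}
TSO: 12 outcomes — {0/0/0 0/0/2 0/2/0 0/2/2 1/0/0 1/0/2 1/2/0 1/2/2 2/0/0 2/0/2 2/2/0 2/2/2}
PSO: 12 outcomes — {0/0/0 0/0/2 0/2/0 0/2/2 1/0/0 1/0/2 1/2/0 1/2/2 2/0/0 2/0/2 2/2/0 2/2/2}
target 0/2/0 ∈ {SC,TSO,PSO}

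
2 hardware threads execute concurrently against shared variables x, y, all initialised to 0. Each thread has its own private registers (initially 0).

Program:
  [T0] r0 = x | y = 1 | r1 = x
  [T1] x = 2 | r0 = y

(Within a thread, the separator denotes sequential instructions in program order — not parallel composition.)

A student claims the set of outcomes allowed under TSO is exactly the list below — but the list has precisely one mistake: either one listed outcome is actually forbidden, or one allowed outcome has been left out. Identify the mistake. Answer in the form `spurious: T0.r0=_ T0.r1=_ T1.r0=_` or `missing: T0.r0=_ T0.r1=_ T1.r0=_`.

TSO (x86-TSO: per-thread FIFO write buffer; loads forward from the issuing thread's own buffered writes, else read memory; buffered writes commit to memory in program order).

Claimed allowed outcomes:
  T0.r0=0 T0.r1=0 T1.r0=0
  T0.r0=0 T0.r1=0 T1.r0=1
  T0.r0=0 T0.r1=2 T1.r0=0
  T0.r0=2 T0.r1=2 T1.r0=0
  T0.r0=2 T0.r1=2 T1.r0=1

outcome vector order: (T0.r0,T0.r1,T1.r0)
[TSO] allowed = {<0 0 0>; <0 0 1>; <0 2 0>; <0 2 1>; <2 2 0>; <2 2 1>}
TSO∖claimed = {<0 2 1>}

missing: T0.r0=0 T0.r1=2 T1.r0=1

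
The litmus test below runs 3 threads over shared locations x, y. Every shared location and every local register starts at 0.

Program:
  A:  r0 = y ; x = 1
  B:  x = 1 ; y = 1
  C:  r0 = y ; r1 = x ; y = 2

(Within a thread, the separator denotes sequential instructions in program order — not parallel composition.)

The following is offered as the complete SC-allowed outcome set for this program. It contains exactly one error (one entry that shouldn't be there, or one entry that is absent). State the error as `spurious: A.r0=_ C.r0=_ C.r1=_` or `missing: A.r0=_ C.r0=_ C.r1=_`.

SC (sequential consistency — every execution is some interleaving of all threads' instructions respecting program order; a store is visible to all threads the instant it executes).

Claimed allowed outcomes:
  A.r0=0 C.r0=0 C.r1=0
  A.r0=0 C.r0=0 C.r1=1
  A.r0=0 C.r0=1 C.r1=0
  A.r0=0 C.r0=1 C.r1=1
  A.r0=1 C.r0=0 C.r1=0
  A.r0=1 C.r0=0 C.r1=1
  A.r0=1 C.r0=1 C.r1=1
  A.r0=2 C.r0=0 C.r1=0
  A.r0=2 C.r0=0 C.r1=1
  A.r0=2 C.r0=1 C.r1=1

spurious: A.r0=0 C.r0=1 C.r1=0

outcome vector order: (A.r0,C.r0,C.r1)
under SC → <0 0 0> <0 0 1> <0 1 1> <1 0 0> <1 0 1> <1 1 1> <2 0 0> <2 0 1> <2 1 1>
claimed∖SC = {<0 1 0>}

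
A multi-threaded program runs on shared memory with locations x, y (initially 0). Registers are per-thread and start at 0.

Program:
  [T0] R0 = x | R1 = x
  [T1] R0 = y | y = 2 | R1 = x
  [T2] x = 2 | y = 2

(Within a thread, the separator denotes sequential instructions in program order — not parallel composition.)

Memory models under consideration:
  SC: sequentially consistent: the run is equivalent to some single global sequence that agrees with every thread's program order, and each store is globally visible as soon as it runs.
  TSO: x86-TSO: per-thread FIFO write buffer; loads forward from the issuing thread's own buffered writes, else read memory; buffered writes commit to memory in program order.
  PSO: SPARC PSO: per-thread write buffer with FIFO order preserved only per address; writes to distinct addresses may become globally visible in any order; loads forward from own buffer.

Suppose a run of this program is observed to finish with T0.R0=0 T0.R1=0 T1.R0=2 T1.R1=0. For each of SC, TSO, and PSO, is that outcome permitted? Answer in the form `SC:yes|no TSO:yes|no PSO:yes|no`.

SC:no TSO:no PSO:yes

outcome vector order: (T0.R0,T0.R1,T1.R0,T1.R1)
[SC] allowed = {0000, 0002, 0022, 0200, 0202, 0222, 2200, 2202, 2222}
[TSO] allowed = {0000, 0002, 0022, 0200, 0202, 0222, 2200, 2202, 2222}
[PSO] allowed = {0000, 0002, 0020, 0022, 0200, 0202, 0220, 0222, 2200, 2202, 2220, 2222}
target 0020 ∈ {PSO}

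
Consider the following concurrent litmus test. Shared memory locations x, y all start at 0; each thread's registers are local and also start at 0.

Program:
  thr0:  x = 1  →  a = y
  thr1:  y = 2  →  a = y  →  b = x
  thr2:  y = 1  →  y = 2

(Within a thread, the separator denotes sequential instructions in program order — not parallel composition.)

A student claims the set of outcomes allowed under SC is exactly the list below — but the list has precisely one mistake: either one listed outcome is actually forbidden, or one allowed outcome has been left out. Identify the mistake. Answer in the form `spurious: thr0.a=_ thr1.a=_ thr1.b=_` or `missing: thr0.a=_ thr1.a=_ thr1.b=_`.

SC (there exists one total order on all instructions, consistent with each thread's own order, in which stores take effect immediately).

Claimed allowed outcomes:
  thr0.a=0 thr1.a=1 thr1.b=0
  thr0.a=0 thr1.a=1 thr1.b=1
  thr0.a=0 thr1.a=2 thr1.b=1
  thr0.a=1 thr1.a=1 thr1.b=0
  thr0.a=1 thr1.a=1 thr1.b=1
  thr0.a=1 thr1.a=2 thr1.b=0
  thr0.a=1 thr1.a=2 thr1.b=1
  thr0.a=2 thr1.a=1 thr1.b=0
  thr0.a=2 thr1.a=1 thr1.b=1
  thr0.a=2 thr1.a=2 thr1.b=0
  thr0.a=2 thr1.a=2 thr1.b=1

spurious: thr0.a=0 thr1.a=1 thr1.b=0

outcome vector order: (thr0.a,thr1.a,thr1.b)
SC: 10 outcomes — {<0 1 1>; <0 2 1>; <1 1 0>; <1 1 1>; <1 2 0>; <1 2 1>; <2 1 0>; <2 1 1>; <2 2 0>; <2 2 1>}
claimed∖SC = {<0 1 0>}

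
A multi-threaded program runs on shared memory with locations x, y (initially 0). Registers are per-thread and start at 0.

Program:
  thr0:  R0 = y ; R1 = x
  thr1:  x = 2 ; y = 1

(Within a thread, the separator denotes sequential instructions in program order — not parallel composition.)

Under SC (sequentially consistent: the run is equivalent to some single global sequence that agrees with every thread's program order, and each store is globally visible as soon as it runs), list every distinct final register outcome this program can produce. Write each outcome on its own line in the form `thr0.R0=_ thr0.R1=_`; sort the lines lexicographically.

thr0.R0=0 thr0.R1=0
thr0.R0=0 thr0.R1=2
thr0.R0=1 thr0.R1=2

outcome vector order: (thr0.R0,thr0.R1)
|SC outcomes| = 3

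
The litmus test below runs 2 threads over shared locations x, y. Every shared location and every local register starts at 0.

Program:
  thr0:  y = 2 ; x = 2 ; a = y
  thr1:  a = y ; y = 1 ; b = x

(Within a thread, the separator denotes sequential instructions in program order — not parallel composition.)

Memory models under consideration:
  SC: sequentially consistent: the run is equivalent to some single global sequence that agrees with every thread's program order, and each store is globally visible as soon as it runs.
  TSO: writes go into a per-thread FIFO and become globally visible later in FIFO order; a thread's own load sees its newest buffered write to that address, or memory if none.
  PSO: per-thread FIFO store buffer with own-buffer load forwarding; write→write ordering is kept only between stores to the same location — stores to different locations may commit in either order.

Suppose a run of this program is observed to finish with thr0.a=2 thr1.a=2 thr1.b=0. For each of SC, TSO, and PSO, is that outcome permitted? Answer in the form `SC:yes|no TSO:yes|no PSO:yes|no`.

outcome vector order: (thr0.a,thr1.a,thr1.b)
SC (7): 1/0/0; 1/0/2; 1/2/0; 1/2/2; 2/0/0; 2/0/2; 2/2/2
TSO (8): 1/0/0; 1/0/2; 1/2/0; 1/2/2; 2/0/0; 2/0/2; 2/2/0; 2/2/2
PSO (8): 1/0/0; 1/0/2; 1/2/0; 1/2/2; 2/0/0; 2/0/2; 2/2/0; 2/2/2
target 2/2/0 ∈ {TSO,PSO}

SC:no TSO:yes PSO:yes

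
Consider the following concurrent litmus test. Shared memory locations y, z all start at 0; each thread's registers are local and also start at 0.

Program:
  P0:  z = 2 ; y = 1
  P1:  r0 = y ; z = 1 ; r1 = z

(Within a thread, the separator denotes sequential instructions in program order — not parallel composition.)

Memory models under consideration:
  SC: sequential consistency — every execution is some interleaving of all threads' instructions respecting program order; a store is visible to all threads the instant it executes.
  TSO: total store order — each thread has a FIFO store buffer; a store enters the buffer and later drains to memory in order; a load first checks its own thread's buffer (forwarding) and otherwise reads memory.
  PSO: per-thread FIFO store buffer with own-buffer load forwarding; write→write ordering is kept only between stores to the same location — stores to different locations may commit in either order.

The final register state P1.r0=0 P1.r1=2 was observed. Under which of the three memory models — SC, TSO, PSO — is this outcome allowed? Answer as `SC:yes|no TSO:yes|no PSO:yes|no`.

outcome vector order: (P1.r0,P1.r1)
[SC] allowed = {01; 02; 11}
[TSO] allowed = {01; 02; 11}
[PSO] allowed = {01; 02; 11; 12}
target 02 ∈ {SC,TSO,PSO}

SC:yes TSO:yes PSO:yes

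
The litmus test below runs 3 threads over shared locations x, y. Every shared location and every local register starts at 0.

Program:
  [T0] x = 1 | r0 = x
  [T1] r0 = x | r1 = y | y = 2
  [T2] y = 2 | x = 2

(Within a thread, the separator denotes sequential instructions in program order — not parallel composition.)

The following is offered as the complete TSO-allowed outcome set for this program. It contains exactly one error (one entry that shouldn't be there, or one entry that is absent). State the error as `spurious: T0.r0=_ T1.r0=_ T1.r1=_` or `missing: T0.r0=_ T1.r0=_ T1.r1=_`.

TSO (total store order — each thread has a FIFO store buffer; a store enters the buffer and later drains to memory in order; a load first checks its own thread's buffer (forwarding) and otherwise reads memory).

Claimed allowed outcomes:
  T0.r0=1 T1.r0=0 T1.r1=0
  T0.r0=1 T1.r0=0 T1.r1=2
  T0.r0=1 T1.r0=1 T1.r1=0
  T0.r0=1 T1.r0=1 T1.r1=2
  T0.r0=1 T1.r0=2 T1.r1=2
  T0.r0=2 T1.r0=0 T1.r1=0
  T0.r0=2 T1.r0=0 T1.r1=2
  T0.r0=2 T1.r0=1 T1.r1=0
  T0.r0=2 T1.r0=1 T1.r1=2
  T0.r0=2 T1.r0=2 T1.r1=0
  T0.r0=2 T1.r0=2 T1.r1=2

outcome vector order: (T0.r0,T1.r0,T1.r1)
under TSO → 1/0/0; 1/0/2; 1/1/0; 1/1/2; 1/2/2; 2/0/0; 2/0/2; 2/1/0; 2/1/2; 2/2/2
claimed∖TSO = {2/2/0}

spurious: T0.r0=2 T1.r0=2 T1.r1=0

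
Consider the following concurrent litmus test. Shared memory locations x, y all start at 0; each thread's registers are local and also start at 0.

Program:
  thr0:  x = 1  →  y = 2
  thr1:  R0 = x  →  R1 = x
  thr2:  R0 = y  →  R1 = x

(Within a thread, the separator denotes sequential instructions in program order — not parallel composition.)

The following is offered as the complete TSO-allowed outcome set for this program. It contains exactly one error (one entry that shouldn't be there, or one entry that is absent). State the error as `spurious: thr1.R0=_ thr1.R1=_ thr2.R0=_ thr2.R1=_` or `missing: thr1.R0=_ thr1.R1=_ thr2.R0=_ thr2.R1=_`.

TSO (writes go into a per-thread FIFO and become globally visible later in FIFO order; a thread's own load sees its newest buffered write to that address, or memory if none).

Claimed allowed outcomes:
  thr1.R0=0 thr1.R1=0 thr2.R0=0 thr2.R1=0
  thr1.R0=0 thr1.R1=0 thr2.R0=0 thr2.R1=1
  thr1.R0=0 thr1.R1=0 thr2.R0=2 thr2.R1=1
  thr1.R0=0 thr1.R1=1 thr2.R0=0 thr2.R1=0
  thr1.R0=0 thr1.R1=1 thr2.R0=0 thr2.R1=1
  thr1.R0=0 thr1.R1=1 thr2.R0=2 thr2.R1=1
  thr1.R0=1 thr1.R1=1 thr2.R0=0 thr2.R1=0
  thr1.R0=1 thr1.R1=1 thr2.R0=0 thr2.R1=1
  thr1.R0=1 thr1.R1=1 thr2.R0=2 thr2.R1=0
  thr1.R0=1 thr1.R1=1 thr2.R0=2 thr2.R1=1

spurious: thr1.R0=1 thr1.R1=1 thr2.R0=2 thr2.R1=0

outcome vector order: (thr1.R0,thr1.R1,thr2.R0,thr2.R1)
[TSO] allowed = {0000, 0001, 0021, 0100, 0101, 0121, 1100, 1101, 1121}
claimed∖TSO = {1120}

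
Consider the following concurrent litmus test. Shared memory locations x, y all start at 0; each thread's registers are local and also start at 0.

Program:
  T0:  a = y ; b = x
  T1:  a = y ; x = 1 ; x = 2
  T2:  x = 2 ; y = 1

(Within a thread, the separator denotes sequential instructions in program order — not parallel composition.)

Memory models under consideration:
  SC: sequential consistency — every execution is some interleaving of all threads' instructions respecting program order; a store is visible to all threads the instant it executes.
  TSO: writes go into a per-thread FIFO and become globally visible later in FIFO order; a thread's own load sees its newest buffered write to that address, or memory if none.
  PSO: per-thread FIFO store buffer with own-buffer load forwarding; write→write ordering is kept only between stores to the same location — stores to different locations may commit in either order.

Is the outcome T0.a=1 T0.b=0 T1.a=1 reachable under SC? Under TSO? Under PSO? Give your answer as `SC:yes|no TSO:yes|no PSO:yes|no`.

outcome vector order: (T0.a,T0.b,T1.a)
SC: 10 outcomes — {<0 0 0>; <0 0 1>; <0 1 0>; <0 1 1>; <0 2 0>; <0 2 1>; <1 1 0>; <1 1 1>; <1 2 0>; <1 2 1>}
TSO: 10 outcomes — {<0 0 0>; <0 0 1>; <0 1 0>; <0 1 1>; <0 2 0>; <0 2 1>; <1 1 0>; <1 1 1>; <1 2 0>; <1 2 1>}
PSO: 12 outcomes — {<0 0 0>; <0 0 1>; <0 1 0>; <0 1 1>; <0 2 0>; <0 2 1>; <1 0 0>; <1 0 1>; <1 1 0>; <1 1 1>; <1 2 0>; <1 2 1>}
target <1 0 1> ∈ {PSO}

SC:no TSO:no PSO:yes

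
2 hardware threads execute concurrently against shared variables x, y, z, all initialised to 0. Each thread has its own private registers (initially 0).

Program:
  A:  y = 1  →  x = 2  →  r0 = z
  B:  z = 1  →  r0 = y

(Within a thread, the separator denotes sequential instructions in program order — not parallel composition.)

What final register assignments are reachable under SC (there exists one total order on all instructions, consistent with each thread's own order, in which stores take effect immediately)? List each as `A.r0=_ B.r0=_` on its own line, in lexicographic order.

A.r0=0 B.r0=1
A.r0=1 B.r0=0
A.r0=1 B.r0=1

outcome vector order: (A.r0,B.r0)
|SC outcomes| = 3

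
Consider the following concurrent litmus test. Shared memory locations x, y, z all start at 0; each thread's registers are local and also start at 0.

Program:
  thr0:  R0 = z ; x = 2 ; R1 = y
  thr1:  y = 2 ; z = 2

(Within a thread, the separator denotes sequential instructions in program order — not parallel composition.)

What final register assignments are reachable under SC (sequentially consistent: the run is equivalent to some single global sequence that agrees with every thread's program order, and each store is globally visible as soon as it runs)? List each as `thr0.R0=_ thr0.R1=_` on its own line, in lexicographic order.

outcome vector order: (thr0.R0,thr0.R1)
|SC outcomes| = 3

thr0.R0=0 thr0.R1=0
thr0.R0=0 thr0.R1=2
thr0.R0=2 thr0.R1=2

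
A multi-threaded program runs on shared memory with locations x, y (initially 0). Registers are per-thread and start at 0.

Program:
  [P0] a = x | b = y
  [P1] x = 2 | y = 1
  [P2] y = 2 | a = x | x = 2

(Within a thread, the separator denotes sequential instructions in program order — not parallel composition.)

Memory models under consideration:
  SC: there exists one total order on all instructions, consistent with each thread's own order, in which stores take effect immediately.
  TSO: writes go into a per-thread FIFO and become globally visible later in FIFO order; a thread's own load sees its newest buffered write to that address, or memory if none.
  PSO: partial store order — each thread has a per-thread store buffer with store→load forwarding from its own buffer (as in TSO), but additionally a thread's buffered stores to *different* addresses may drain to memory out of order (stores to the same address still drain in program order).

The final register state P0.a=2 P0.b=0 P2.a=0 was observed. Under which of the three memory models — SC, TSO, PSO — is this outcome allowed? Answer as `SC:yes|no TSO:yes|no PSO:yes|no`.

SC:no TSO:yes PSO:yes

outcome vector order: (P0.a,P0.b,P2.a)
SC (11): 0/0/0; 0/0/2; 0/1/0; 0/1/2; 0/2/0; 0/2/2; 2/0/2; 2/1/0; 2/1/2; 2/2/0; 2/2/2
TSO (12): 0/0/0; 0/0/2; 0/1/0; 0/1/2; 0/2/0; 0/2/2; 2/0/0; 2/0/2; 2/1/0; 2/1/2; 2/2/0; 2/2/2
PSO (12): 0/0/0; 0/0/2; 0/1/0; 0/1/2; 0/2/0; 0/2/2; 2/0/0; 2/0/2; 2/1/0; 2/1/2; 2/2/0; 2/2/2
target 2/0/0 ∈ {TSO,PSO}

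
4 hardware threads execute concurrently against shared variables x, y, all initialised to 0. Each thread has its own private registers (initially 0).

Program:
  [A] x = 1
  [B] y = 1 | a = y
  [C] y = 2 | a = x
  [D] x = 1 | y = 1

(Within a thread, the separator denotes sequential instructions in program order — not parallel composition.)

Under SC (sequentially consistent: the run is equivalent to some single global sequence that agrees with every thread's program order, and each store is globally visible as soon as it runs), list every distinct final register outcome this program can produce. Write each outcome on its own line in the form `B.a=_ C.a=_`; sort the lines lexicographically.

B.a=1 C.a=0
B.a=1 C.a=1
B.a=2 C.a=0
B.a=2 C.a=1

outcome vector order: (B.a,C.a)
|SC outcomes| = 4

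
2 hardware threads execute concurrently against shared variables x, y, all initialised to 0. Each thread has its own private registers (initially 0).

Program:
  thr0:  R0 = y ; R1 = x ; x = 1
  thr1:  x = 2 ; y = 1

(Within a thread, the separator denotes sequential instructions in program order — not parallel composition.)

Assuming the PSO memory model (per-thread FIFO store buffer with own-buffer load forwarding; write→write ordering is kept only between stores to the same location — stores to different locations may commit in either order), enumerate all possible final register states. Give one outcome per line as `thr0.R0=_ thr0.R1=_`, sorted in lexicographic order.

outcome vector order: (thr0.R0,thr0.R1)
|PSO outcomes| = 4

thr0.R0=0 thr0.R1=0
thr0.R0=0 thr0.R1=2
thr0.R0=1 thr0.R1=0
thr0.R0=1 thr0.R1=2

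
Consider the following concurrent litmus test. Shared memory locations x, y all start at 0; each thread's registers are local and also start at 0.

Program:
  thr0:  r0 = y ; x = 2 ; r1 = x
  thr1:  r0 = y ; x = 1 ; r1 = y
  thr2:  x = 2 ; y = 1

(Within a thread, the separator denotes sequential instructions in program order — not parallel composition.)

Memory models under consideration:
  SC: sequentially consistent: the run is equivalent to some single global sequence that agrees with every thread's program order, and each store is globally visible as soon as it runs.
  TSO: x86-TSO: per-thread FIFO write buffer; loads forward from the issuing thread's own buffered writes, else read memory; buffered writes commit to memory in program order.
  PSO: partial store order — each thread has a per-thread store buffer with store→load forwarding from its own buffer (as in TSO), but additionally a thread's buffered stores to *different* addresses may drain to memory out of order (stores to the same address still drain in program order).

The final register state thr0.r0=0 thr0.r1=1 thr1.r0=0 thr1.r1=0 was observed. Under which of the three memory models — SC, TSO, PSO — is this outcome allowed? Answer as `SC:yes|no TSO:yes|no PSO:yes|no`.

outcome vector order: (thr0.r0,thr0.r1,thr1.r0,thr1.r1)
SC: 11 outcomes — {0/1/0/0 0/1/0/1 0/1/1/1 0/2/0/0 0/2/0/1 0/2/1/1 1/1/0/1 1/1/1/1 1/2/0/0 1/2/0/1 1/2/1/1}
TSO: 12 outcomes — {0/1/0/0 0/1/0/1 0/1/1/1 0/2/0/0 0/2/0/1 0/2/1/1 1/1/0/0 1/1/0/1 1/1/1/1 1/2/0/0 1/2/0/1 1/2/1/1}
PSO: 12 outcomes — {0/1/0/0 0/1/0/1 0/1/1/1 0/2/0/0 0/2/0/1 0/2/1/1 1/1/0/0 1/1/0/1 1/1/1/1 1/2/0/0 1/2/0/1 1/2/1/1}
target 0/1/0/0 ∈ {SC,TSO,PSO}

SC:yes TSO:yes PSO:yes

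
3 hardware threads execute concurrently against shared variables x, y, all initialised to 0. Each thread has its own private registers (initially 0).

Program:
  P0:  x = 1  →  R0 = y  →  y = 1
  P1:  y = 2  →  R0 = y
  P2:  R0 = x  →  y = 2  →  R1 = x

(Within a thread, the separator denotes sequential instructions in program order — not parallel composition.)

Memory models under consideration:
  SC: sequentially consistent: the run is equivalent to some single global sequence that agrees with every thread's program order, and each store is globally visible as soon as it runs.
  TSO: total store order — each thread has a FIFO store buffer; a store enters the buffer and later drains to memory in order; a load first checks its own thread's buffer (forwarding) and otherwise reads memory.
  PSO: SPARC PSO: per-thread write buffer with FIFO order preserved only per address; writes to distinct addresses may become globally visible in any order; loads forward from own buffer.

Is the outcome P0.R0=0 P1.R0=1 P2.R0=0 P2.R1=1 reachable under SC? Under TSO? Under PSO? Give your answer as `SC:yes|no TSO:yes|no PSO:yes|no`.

SC:yes TSO:yes PSO:yes

outcome vector order: (P0.R0,P1.R0,P2.R0,P2.R1)
[SC] allowed = {0101 0111 0201 0211 2100 2101 2111 2200 2201 2211}
[TSO] allowed = {0100 0101 0111 0200 0201 0211 2100 2101 2111 2200 2201 2211}
[PSO] allowed = {0100 0101 0111 0200 0201 0211 2100 2101 2111 2200 2201 2211}
target 0101 ∈ {SC,TSO,PSO}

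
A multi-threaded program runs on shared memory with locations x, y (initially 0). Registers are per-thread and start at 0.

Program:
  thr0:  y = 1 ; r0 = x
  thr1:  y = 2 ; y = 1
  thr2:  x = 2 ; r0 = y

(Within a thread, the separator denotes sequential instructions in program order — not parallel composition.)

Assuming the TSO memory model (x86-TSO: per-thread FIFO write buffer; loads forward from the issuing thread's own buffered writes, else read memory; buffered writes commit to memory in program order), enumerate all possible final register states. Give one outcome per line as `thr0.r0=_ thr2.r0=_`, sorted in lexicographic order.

outcome vector order: (thr0.r0,thr2.r0)
|TSO outcomes| = 6

thr0.r0=0 thr2.r0=0
thr0.r0=0 thr2.r0=1
thr0.r0=0 thr2.r0=2
thr0.r0=2 thr2.r0=0
thr0.r0=2 thr2.r0=1
thr0.r0=2 thr2.r0=2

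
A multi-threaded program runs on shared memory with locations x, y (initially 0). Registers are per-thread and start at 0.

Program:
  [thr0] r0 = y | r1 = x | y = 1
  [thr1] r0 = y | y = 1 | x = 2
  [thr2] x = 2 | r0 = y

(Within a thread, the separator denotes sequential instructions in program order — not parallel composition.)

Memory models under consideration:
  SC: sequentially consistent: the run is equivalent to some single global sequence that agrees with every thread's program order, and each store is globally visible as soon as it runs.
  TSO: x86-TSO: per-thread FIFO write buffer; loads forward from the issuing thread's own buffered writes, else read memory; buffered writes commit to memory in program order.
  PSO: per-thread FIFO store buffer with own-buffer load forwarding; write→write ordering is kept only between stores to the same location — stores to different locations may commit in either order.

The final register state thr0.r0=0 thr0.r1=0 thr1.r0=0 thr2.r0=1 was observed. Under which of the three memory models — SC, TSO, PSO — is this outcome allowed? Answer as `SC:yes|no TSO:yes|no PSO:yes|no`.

outcome vector order: (thr0.r0,thr0.r1,thr1.r0,thr2.r0)
SC (11): 0000; 0001; 0010; 0011; 0200; 0201; 0210; 0211; 1001; 1200; 1201
TSO (12): 0000; 0001; 0010; 0011; 0200; 0201; 0210; 0211; 1000; 1001; 1200; 1201
PSO (12): 0000; 0001; 0010; 0011; 0200; 0201; 0210; 0211; 1000; 1001; 1200; 1201
target 0001 ∈ {SC,TSO,PSO}

SC:yes TSO:yes PSO:yes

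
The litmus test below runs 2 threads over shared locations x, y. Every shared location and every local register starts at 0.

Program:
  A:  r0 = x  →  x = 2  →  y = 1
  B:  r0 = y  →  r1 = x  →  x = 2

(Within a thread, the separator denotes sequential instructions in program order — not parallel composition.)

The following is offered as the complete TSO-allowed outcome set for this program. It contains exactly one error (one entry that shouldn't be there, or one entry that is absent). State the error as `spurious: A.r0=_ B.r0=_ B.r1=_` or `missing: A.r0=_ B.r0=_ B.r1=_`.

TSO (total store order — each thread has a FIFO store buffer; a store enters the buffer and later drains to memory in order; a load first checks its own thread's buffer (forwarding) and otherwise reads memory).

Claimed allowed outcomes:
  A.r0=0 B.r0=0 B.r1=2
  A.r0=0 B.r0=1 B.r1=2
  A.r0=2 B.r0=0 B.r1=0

missing: A.r0=0 B.r0=0 B.r1=0

outcome vector order: (A.r0,B.r0,B.r1)
under TSO → (0,0,0); (0,0,2); (0,1,2); (2,0,0)
TSO∖claimed = {(0,0,0)}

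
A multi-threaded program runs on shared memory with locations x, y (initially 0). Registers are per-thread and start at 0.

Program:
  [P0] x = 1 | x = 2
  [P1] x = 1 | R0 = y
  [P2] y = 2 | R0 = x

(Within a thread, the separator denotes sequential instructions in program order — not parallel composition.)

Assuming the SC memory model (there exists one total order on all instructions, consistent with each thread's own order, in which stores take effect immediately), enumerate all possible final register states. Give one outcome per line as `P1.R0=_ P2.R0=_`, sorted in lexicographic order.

outcome vector order: (P1.R0,P2.R0)
|SC outcomes| = 5

P1.R0=0 P2.R0=1
P1.R0=0 P2.R0=2
P1.R0=2 P2.R0=0
P1.R0=2 P2.R0=1
P1.R0=2 P2.R0=2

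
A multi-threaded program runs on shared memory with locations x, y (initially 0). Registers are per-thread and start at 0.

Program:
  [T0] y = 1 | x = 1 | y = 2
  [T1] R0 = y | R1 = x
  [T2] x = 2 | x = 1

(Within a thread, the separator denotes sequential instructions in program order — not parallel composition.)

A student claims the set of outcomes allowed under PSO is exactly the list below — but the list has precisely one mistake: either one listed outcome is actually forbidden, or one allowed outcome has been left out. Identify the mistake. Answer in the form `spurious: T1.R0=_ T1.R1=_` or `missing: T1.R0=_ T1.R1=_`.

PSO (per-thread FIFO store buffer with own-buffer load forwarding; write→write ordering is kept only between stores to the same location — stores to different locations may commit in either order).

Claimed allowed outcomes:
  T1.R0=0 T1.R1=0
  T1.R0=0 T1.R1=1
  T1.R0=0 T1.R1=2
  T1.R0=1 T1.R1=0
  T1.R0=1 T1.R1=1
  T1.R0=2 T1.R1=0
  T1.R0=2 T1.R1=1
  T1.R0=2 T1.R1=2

missing: T1.R0=1 T1.R1=2

outcome vector order: (T1.R0,T1.R1)
under PSO → (0,0); (0,1); (0,2); (1,0); (1,1); (1,2); (2,0); (2,1); (2,2)
PSO∖claimed = {(1,2)}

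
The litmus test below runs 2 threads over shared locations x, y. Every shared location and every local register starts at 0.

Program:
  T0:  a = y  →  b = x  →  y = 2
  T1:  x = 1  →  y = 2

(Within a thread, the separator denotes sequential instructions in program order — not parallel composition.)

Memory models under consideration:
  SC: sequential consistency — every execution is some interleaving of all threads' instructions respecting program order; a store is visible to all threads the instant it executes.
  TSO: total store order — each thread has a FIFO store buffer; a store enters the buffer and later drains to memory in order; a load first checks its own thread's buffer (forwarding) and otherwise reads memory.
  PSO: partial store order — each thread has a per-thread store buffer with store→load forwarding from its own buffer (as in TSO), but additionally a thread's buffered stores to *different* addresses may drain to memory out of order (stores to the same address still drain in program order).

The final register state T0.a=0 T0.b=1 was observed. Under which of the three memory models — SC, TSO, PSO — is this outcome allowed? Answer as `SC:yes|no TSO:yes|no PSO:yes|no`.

SC:yes TSO:yes PSO:yes

outcome vector order: (T0.a,T0.b)
SC: 3 outcomes — {(0,0), (0,1), (2,1)}
TSO: 3 outcomes — {(0,0), (0,1), (2,1)}
PSO: 4 outcomes — {(0,0), (0,1), (2,0), (2,1)}
target (0,1) ∈ {SC,TSO,PSO}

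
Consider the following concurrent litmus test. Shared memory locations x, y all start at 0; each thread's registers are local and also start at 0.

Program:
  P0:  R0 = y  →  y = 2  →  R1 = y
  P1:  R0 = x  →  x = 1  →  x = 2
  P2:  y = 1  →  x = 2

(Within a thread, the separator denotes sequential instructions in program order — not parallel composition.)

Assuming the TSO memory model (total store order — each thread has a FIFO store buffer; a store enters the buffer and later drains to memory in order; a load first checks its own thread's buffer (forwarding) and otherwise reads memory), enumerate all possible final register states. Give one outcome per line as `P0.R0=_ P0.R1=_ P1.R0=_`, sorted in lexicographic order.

P0.R0=0 P0.R1=1 P1.R0=0
P0.R0=0 P0.R1=1 P1.R0=2
P0.R0=0 P0.R1=2 P1.R0=0
P0.R0=0 P0.R1=2 P1.R0=2
P0.R0=1 P0.R1=2 P1.R0=0
P0.R0=1 P0.R1=2 P1.R0=2

outcome vector order: (P0.R0,P0.R1,P1.R0)
|TSO outcomes| = 6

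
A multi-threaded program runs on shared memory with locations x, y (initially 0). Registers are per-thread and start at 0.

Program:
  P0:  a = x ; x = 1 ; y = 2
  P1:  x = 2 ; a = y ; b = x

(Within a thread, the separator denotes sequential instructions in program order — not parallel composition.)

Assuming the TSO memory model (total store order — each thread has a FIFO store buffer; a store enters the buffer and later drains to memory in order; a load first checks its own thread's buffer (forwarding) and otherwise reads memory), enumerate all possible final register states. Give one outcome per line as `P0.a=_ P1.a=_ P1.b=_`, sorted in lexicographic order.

outcome vector order: (P0.a,P1.a,P1.b)
|TSO outcomes| = 7

P0.a=0 P1.a=0 P1.b=1
P0.a=0 P1.a=0 P1.b=2
P0.a=0 P1.a=2 P1.b=1
P0.a=0 P1.a=2 P1.b=2
P0.a=2 P1.a=0 P1.b=1
P0.a=2 P1.a=0 P1.b=2
P0.a=2 P1.a=2 P1.b=1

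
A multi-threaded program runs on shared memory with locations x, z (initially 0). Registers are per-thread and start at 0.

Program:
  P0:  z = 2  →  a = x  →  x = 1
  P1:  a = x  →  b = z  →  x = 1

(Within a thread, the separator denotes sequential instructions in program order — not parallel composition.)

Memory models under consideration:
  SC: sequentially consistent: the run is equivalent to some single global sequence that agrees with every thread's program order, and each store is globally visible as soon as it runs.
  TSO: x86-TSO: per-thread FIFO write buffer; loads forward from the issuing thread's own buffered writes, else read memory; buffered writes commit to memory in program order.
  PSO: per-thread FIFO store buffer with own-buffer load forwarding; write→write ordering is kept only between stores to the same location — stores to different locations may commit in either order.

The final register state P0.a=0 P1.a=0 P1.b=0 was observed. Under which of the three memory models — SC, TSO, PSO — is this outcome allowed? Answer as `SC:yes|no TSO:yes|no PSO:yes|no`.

outcome vector order: (P0.a,P1.a,P1.b)
under SC → (0,0,0) (0,0,2) (0,1,2) (1,0,0) (1,0,2)
under TSO → (0,0,0) (0,0,2) (0,1,2) (1,0,0) (1,0,2)
under PSO → (0,0,0) (0,0,2) (0,1,0) (0,1,2) (1,0,0) (1,0,2)
target (0,0,0) ∈ {SC,TSO,PSO}

SC:yes TSO:yes PSO:yes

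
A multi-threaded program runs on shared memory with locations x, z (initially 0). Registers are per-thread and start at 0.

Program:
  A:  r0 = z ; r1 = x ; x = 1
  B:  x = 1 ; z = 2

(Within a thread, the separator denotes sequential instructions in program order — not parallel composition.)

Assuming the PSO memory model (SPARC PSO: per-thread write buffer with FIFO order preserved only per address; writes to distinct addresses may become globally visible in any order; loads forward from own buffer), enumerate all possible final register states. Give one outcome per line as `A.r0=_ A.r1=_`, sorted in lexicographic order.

A.r0=0 A.r1=0
A.r0=0 A.r1=1
A.r0=2 A.r1=0
A.r0=2 A.r1=1

outcome vector order: (A.r0,A.r1)
|PSO outcomes| = 4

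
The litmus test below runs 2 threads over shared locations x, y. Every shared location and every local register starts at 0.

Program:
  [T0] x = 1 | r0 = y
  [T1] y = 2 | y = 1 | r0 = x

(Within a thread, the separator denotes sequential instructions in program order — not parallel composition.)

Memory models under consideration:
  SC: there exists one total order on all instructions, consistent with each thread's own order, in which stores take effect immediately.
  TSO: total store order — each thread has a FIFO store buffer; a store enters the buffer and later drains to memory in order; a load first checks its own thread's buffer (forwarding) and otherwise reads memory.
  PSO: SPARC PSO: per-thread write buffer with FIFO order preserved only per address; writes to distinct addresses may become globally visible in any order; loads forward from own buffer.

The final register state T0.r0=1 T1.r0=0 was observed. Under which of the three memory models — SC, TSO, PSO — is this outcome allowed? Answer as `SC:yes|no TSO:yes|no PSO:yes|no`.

SC:yes TSO:yes PSO:yes

outcome vector order: (T0.r0,T1.r0)
under SC → <0 1>, <1 0>, <1 1>, <2 1>
under TSO → <0 0>, <0 1>, <1 0>, <1 1>, <2 0>, <2 1>
under PSO → <0 0>, <0 1>, <1 0>, <1 1>, <2 0>, <2 1>
target <1 0> ∈ {SC,TSO,PSO}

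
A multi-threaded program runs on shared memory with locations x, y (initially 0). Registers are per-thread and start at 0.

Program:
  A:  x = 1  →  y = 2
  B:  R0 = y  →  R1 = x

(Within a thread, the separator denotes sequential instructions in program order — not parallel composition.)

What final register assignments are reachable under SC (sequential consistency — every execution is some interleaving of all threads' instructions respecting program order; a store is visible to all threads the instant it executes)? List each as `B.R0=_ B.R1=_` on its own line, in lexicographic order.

B.R0=0 B.R1=0
B.R0=0 B.R1=1
B.R0=2 B.R1=1

outcome vector order: (B.R0,B.R1)
|SC outcomes| = 3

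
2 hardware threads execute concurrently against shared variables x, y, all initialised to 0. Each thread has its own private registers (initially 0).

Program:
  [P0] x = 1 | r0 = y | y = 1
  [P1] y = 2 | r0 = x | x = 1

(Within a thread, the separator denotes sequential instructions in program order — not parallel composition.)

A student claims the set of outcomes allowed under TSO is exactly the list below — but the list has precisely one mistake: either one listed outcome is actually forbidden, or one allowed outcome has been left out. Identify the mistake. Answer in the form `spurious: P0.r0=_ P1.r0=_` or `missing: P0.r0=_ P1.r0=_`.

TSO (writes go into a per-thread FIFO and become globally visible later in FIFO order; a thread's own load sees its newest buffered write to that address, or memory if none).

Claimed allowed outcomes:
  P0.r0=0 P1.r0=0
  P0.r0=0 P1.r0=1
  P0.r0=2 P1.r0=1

missing: P0.r0=2 P1.r0=0

outcome vector order: (P0.r0,P1.r0)
under TSO → (0,0) (0,1) (2,0) (2,1)
TSO∖claimed = {(2,0)}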